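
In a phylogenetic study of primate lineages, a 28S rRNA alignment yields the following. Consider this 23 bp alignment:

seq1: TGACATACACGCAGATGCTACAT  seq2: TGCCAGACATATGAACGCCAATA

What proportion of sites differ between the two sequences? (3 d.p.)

0.522

The sequences differ at 12 of 23 positions.
p = 12/23 = 0.521739… ≈ 0.522 (to 3 d.p.).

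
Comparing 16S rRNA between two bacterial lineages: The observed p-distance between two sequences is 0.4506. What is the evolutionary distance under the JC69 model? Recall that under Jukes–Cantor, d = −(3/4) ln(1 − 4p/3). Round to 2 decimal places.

0.69

d = −(3/4) ln(1 − 4p/3) = −0.75 ln(1 − 0.6008) = −0.75 ln(0.3992)
  = −0.75 × (-0.918293) = 0.688720 substitutions/site.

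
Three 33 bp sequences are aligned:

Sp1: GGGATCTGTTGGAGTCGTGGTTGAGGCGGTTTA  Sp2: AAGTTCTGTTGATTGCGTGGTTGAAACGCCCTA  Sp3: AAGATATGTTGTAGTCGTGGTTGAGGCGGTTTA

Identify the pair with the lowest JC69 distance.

Sp1–Sp2: 12/33 differ, p = 0.364, d = 0.497.
Sp1–Sp3: 4/33 differ, p = 0.121, d = 0.132.
Sp2–Sp3: 11/33 differ, p = 0.333, d = 0.441.
The smallest distance is between Sp1 and Sp3.

Sp1 and Sp3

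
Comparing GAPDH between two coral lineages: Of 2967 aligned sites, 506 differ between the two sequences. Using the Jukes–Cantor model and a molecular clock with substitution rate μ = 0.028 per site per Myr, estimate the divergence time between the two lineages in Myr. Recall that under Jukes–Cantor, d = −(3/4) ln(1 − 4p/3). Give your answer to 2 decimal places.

3.46

p = 506/2967 ≈ 0.170543.
d = −(3/4) ln(1 − 4p/3) = −0.75 ln(1 − 0.227391) = −0.75 ln(0.772609)
  = −0.75 × (-0.257982) = 0.193487 substitutions/site.
Under a molecular clock d = 2μt, so t = d/(2μ) = 0.193487 / (2 × 0.028) = 3.46 Myr.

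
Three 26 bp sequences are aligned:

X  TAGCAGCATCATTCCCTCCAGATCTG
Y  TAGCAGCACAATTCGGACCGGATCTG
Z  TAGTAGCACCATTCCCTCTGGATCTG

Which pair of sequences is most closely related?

X and Z

X–Y: 6/26 differ, p = 0.231, d = 0.276.
X–Z: 4/26 differ, p = 0.154, d = 0.172.
Y–Z: 6/26 differ, p = 0.231, d = 0.276.
The smallest distance is between X and Z.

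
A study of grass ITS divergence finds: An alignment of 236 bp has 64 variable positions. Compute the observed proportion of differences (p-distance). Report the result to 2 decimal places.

0.27

p = 64/236 = 0.271186… ≈ 0.27 (to 2 d.p.).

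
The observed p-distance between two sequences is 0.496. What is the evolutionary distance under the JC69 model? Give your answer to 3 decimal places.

0.812

d = −(3/4) ln(1 − 4p/3) = −0.75 ln(1 − 0.661333) = −0.75 ln(0.338667)
  = −0.75 × (-1.082738) = 0.812054 substitutions/site.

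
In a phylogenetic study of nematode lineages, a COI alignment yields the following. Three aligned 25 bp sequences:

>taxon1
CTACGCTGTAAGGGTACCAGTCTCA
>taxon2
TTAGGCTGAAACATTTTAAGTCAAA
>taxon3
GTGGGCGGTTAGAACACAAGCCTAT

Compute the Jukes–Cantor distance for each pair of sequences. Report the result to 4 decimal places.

taxon1–taxon2: 11/25 sites differ → p = 0.44, d = −0.75 ln(1 − 0.586667) = 0.662626 ≈ 0.6626.
taxon1–taxon3: 12/25 sites differ → p = 0.48, d = −0.75 ln(1 − 0.64) = 0.766238 ≈ 0.7662.
taxon2–taxon3: 13/25 sites differ → p = 0.52, d = −0.75 ln(1 − 0.693333) = 0.886495 ≈ 0.8865.

d(taxon1,taxon2) = 0.6626, d(taxon1,taxon3) = 0.7662, d(taxon2,taxon3) = 0.8865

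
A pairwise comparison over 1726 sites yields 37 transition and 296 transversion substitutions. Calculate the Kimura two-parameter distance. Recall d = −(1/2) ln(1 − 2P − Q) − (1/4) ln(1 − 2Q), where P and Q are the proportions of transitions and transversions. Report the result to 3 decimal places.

0.226

P = 37/1726 ≈ 0.021437 and Q = 296/1726 ≈ 0.171495.
Under the Kimura two-parameter model, d = −½ ln(1 − 2P − Q) − ¼ ln(1 − 2Q).
1 − 2P − Q = 0.785631, giving −½ ln(0.785631) = 0.120634.
1 − 2Q = 0.65701, giving −¼ ln(0.65701) = 0.105014.
d = 0.120634 + 0.105014 = 0.225648.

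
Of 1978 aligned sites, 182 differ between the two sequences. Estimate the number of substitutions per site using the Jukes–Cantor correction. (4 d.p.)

p = 182/1978 ≈ 0.092012.
d = −(3/4) ln(1 − 4p/3) = −0.75 ln(1 − 0.122683) = −0.75 ln(0.877317)
  = −0.75 × (-0.130887) = 0.098165 substitutions/site.

0.0982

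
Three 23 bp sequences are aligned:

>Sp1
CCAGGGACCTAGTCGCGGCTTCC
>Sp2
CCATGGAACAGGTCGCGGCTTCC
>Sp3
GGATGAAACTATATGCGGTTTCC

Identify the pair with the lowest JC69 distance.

Sp1–Sp2: 4/23 differ, p = 0.174, d = 0.198.
Sp1–Sp3: 9/23 differ, p = 0.391, d = 0.553.
Sp2–Sp3: 9/23 differ, p = 0.391, d = 0.553.
The smallest distance is between Sp1 and Sp2.

Sp1 and Sp2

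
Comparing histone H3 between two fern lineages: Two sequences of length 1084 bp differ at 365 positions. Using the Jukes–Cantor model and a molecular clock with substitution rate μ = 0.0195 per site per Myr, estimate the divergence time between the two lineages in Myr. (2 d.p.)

11.46

p = 365/1084 ≈ 0.336716.
d = −(3/4) ln(1 − 4p/3) = −0.75 ln(1 − 0.448955) = −0.75 ln(0.551045)
  = −0.75 × (-0.595939) = 0.446954 substitutions/site.
Under a molecular clock d = 2μt, so t = d/(2μ) = 0.446954 / (2 × 0.0195) = 11.46 Myr.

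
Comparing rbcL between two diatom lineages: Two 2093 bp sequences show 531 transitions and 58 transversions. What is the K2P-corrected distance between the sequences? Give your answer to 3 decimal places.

0.397

P = 531/2093 ≈ 0.253703 and Q = 58/2093 ≈ 0.027711.
Under the Kimura two-parameter model, d = −½ ln(1 − 2P − Q) − ¼ ln(1 − 2Q).
1 − 2P − Q = 0.464883, giving −½ ln(0.464883) = 0.382985.
1 − 2Q = 0.944578, giving −¼ ln(0.944578) = 0.014254.
d = 0.382985 + 0.014254 = 0.397239.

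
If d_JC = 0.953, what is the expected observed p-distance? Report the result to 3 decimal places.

p = (3/4)(1 − e^(−4d/3)) = 0.75 × (1 − e^(-1.270667)) = 0.75 × (1 − 0.280644) = 0.539517.

0.540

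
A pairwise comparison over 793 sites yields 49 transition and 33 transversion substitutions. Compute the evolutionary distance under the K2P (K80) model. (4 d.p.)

0.1120

P = 49/793 ≈ 0.061791 and Q = 33/793 ≈ 0.041614.
Under the Kimura two-parameter model, d = −½ ln(1 − 2P − Q) − ¼ ln(1 − 2Q).
1 − 2P − Q = 0.834804, giving −½ ln(0.834804) = 0.090279.
1 − 2Q = 0.916772, giving −¼ ln(0.916772) = 0.021724.
d = 0.090279 + 0.021724 = 0.112003.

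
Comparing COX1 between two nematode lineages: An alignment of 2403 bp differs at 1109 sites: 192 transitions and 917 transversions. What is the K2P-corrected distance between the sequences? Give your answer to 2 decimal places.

0.75

P = 192/2403 ≈ 0.0799 and Q = 917/2403 ≈ 0.381606.
Under the Kimura two-parameter model, d = −½ ln(1 − 2P − Q) − ¼ ln(1 − 2Q).
1 − 2P − Q = 0.458594, giving −½ ln(0.458594) = 0.389795.
1 − 2Q = 0.236788, giving −¼ ln(0.236788) = 0.360148.
d = 0.389795 + 0.360148 = 0.749943.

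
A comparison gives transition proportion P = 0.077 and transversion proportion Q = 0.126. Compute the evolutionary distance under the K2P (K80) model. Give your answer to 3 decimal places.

0.237

Under the Kimura two-parameter model, d = −½ ln(1 − 2P − Q) − ¼ ln(1 − 2Q).
1 − 2P − Q = 0.72, giving −½ ln(0.72) = 0.164252.
1 − 2Q = 0.748, giving −¼ ln(0.748) = 0.072588.
d = 0.164252 + 0.072588 = 0.236840.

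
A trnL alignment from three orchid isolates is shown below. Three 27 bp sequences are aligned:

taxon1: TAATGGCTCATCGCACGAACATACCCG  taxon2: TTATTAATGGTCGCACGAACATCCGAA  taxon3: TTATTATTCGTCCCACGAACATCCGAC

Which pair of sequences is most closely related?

taxon2 and taxon3

taxon1–taxon2: 10/27 differ, p = 0.370, d = 0.511.
taxon1–taxon3: 10/27 differ, p = 0.370, d = 0.511.
taxon2–taxon3: 4/27 differ, p = 0.148, d = 0.165.
The smallest distance is between taxon2 and taxon3.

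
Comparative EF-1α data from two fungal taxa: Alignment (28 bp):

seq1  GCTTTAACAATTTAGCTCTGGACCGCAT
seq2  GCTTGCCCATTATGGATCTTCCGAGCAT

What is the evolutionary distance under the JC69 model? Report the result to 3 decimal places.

The sequences differ at 12 of 28 sites, so p = 12/28 ≈ 0.428571.
d = −(3/4) ln(1 − 4p/3) = −0.75 ln(1 − 0.571428) = −0.75 ln(0.428572)
  = −0.75 × (-0.847297) = 0.635473 substitutions/site.

0.635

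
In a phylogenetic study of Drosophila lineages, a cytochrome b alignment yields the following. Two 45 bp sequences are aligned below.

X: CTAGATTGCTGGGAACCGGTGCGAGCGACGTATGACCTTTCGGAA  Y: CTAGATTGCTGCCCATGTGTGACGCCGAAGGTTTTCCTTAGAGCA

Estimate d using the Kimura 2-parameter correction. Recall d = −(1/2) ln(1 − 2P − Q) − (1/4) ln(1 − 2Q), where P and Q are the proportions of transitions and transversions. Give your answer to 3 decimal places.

Of 45 sites, 3 differences are transitions and 16 are transversions, so P = 3/45 ≈ 0.066667 and Q = 16/45 ≈ 0.355556.
Under the Kimura two-parameter model, d = −½ ln(1 − 2P − Q) − ¼ ln(1 − 2Q).
1 − 2P − Q = 0.51111, giving −½ ln(0.51111) = 0.335585.
1 − 2Q = 0.288888, giving −¼ ln(0.288888) = 0.310429.
d = 0.335585 + 0.310429 = 0.646014.

0.646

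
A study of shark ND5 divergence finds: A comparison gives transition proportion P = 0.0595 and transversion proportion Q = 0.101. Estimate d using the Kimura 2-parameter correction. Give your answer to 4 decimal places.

0.1806

Under the Kimura two-parameter model, d = −½ ln(1 − 2P − Q) − ¼ ln(1 − 2Q).
1 − 2P − Q = 0.78, giving −½ ln(0.78) = 0.124231.
1 − 2Q = 0.798, giving −¼ ln(0.798) = 0.056412.
d = 0.124231 + 0.056412 = 0.180643.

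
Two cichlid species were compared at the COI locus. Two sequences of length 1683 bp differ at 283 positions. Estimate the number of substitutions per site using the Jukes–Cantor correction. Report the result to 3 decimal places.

p = 283/1683 ≈ 0.168152.
d = −(3/4) ln(1 − 4p/3) = −0.75 ln(1 − 0.224203) = −0.75 ln(0.775797)
  = −0.75 × (-0.253864) = 0.190398 substitutions/site.

0.190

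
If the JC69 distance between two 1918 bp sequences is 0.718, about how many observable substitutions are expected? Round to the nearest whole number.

886

Invert JC69: p = (3/4)(1 − e^(−4d/3)) = 0.75 × (1 − e^(-0.957333)) = 0.75 × (1 − 0.383915) = 0.462064.
Expected differing sites = pL ≈ 0.462064 × 1918 = 886.238752 ≈ 886.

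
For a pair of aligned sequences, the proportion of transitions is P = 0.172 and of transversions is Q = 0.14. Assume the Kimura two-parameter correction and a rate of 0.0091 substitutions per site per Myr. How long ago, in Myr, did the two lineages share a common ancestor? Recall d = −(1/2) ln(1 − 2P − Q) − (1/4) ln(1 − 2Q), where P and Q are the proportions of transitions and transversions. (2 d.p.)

22.69

Under the Kimura two-parameter model, d = −½ ln(1 − 2P − Q) − ¼ ln(1 − 2Q).
1 − 2P − Q = 0.516, giving −½ ln(0.516) = 0.330824.
1 − 2Q = 0.72, giving −¼ ln(0.72) = 0.082126.
d = 0.330824 + 0.082126 = 0.412950.
Under a molecular clock d = 2μt, so t = d/(2μ) = 0.412950 / (2 × 0.0091) = 22.69 Myr.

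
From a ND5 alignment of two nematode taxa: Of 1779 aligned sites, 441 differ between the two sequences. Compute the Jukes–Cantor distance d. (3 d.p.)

0.301

p = 441/1779 ≈ 0.247892.
d = −(3/4) ln(1 − 4p/3) = −0.75 ln(1 − 0.330523) = −0.75 ln(0.669477)
  = −0.75 × (-0.401258) = 0.300944 substitutions/site.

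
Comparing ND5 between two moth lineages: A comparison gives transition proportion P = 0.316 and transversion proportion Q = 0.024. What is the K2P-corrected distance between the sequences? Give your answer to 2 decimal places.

0.55

Under the Kimura two-parameter model, d = −½ ln(1 − 2P − Q) − ¼ ln(1 − 2Q).
1 − 2P − Q = 0.344, giving −½ ln(0.344) = 0.533557.
1 − 2Q = 0.952, giving −¼ ln(0.952) = 0.012298.
d = 0.533557 + 0.012298 = 0.545855.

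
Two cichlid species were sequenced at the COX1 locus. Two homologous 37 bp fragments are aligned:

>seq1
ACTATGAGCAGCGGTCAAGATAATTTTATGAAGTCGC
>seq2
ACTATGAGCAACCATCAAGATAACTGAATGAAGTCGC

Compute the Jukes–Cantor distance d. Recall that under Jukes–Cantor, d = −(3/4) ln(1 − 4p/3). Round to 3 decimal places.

0.183

The sequences differ at 6 of 37 sites (11, 13, 14, 24, 26, 27), so p = 6/37 ≈ 0.162162.
d = −(3/4) ln(1 − 4p/3) = −0.75 ln(1 − 0.216216) = −0.75 ln(0.783784)
  = −0.75 × (-0.243622) = 0.182717 substitutions/site.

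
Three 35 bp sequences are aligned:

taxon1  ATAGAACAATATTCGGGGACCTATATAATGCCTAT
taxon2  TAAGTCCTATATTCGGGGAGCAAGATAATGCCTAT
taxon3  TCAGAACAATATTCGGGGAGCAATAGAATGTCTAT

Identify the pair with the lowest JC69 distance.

taxon1 and taxon3

taxon1–taxon2: 8/35 differ, p = 0.229, d = 0.273.
taxon1–taxon3: 6/35 differ, p = 0.171, d = 0.195.
taxon2–taxon3: 7/35 differ, p = 0.200, d = 0.233.
The smallest distance is between taxon1 and taxon3.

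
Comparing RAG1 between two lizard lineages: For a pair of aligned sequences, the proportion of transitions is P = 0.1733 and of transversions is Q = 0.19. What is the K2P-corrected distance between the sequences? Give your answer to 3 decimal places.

Under the Kimura two-parameter model, d = −½ ln(1 − 2P − Q) − ¼ ln(1 − 2Q).
1 − 2P − Q = 0.4634, giving −½ ln(0.4634) = 0.384582.
1 − 2Q = 0.62, giving −¼ ln(0.62) = 0.119509.
d = 0.384582 + 0.119509 = 0.504091.

0.504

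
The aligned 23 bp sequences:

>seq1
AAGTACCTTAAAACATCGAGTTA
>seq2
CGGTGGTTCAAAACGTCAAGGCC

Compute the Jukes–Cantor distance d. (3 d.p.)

The sequences differ at 11 of 23 sites, so p = 11/23 ≈ 0.478261.
d = −(3/4) ln(1 − 4p/3) = −0.75 ln(1 − 0.637681) = −0.75 ln(0.362319)
  = −0.75 × (-1.015230) = 0.761423 substitutions/site.

0.761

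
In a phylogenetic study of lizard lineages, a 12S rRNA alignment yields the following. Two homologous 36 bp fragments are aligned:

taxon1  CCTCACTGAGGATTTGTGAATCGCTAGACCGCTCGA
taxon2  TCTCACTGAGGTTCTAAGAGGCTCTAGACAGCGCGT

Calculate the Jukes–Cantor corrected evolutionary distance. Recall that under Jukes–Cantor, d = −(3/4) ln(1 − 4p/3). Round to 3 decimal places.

The sequences differ at 11 of 36 sites, so p = 11/36 ≈ 0.305556.
d = −(3/4) ln(1 − 4p/3) = −0.75 ln(1 − 0.407408) = −0.75 ln(0.592592)
  = −0.75 × (-0.523249) = 0.392437 substitutions/site.

0.392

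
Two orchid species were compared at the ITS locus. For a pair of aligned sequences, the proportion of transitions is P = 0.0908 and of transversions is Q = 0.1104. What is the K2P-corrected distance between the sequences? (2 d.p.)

Under the Kimura two-parameter model, d = −½ ln(1 − 2P − Q) − ¼ ln(1 − 2Q).
1 − 2P − Q = 0.708, giving −½ ln(0.708) = 0.172656.
1 − 2Q = 0.7792, giving −¼ ln(0.7792) = 0.062372.
d = 0.172656 + 0.062372 = 0.235028.

0.24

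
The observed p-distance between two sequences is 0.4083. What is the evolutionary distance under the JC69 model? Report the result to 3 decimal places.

d = −(3/4) ln(1 − 4p/3) = −0.75 ln(1 − 0.5444) = −0.75 ln(0.4556)
  = −0.75 × (-0.786140) = 0.589605 substitutions/site.

0.590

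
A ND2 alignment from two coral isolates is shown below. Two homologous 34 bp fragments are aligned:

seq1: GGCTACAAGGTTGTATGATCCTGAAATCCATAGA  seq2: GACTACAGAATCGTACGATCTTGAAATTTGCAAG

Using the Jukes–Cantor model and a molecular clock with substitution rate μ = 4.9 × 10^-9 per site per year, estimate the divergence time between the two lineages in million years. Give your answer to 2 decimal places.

The sequences differ at 13 of 34 sites, so p = 13/34 ≈ 0.382353.
d = −(3/4) ln(1 − 4p/3) = −0.75 ln(1 − 0.509804) = −0.75 ln(0.490196)
  = −0.75 × (-0.712950) = 0.534713 substitutions/site.
Under a molecular clock d = 2μt, so t = d/(2μ) = 0.534713 / (2 × 4.9 × 10^-9) = 54.56 million years.

54.56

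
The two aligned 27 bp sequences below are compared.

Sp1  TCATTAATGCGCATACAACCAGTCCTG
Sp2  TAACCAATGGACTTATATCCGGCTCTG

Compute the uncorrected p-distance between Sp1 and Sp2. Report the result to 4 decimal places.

0.4074

The sequences differ at 11 of 27 positions.
p = 11/27 = 0.407407… ≈ 0.4074 (to 4 d.p.).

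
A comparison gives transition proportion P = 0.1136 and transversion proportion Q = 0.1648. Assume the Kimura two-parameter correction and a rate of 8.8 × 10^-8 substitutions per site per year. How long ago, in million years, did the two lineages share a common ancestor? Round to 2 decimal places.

Under the Kimura two-parameter model, d = −½ ln(1 − 2P − Q) − ¼ ln(1 − 2Q).
1 − 2P − Q = 0.608, giving −½ ln(0.608) = 0.248790.
1 − 2Q = 0.6704, giving −¼ ln(0.6704) = 0.099970.
d = 0.248790 + 0.099970 = 0.348760.
Under a molecular clock d = 2μt, so t = d/(2μ) = 0.348760 / (2 × 8.8 × 10^-8) = 1.98 million years.

1.98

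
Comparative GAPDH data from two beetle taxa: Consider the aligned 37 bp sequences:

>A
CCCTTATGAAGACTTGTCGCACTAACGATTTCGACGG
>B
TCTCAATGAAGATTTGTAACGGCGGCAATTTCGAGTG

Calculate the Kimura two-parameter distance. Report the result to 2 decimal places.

0.64

Of 37 sites, 10 differences are transitions and 5 are transversions, so P = 10/37 ≈ 0.27027 and Q = 5/37 ≈ 0.135135.
Under the Kimura two-parameter model, d = −½ ln(1 − 2P − Q) − ¼ ln(1 − 2Q).
1 − 2P − Q = 0.324325, giving −½ ln(0.324325) = 0.563005.
1 − 2Q = 0.72973, giving −¼ ln(0.72973) = 0.078770.
d = 0.563005 + 0.078770 = 0.641775.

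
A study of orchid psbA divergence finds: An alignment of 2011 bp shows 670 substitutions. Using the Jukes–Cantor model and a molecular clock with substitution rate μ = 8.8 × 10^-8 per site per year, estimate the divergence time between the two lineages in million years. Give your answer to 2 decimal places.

p = 670/2011 ≈ 0.333168.
d = −(3/4) ln(1 − 4p/3) = −0.75 ln(1 − 0.444224) = −0.75 ln(0.555776)
  = −0.75 × (-0.587390) = 0.440543 substitutions/site.
Under a molecular clock d = 2μt, so t = d/(2μ) = 0.440543 / (2 × 8.8 × 10^-8) = 2.50 million years.

2.50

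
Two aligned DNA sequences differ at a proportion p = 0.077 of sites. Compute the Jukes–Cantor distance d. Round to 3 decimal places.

0.081

d = −(3/4) ln(1 − 4p/3) = −0.75 ln(1 − 0.102667) = −0.75 ln(0.897333)
  = −0.75 × (-0.108328) = 0.081246 substitutions/site.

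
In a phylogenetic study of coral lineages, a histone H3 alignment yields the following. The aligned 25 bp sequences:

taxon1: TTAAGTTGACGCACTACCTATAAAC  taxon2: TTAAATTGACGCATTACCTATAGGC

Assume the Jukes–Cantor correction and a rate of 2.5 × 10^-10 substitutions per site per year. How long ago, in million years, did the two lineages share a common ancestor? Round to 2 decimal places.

359.93

The sequences differ at 4 of 25 sites (5, 14, 23, 24), so p = 4/25 = 0.16.
d = −(3/4) ln(1 − 4p/3) = −0.75 ln(1 − 0.213333) = −0.75 ln(0.786667)
  = −0.75 × (-0.239950) = 0.179963 substitutions/site.
Under a molecular clock d = 2μt, so t = d/(2μ) = 0.179963 / (2 × 2.5 × 10^-10) = 359.93 million years.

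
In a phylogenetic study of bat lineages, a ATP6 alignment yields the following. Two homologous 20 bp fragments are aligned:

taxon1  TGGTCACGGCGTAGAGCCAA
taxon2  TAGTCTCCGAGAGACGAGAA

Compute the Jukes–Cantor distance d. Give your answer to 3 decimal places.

0.824

The sequences differ at 10 of 20 sites (2, 6, 8, 10, 12, 13, 14, 15, 17, 18), so p = 10/20 = 0.5.
d = −(3/4) ln(1 − 4p/3) = −0.75 ln(1 − 0.666667) = −0.75 ln(0.333333)
  = −0.75 × (-1.098613) = 0.823960 substitutions/site.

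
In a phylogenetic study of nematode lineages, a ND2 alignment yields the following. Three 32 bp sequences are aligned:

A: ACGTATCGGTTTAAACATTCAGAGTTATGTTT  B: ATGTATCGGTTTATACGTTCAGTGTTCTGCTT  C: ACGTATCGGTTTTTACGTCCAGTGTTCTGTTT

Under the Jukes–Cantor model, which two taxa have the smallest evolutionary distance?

A–B: 6/32 differ, p = 0.188, d = 0.216.
A–C: 6/32 differ, p = 0.188, d = 0.216.
B–C: 4/32 differ, p = 0.125, d = 0.137.
The smallest distance is between B and C.

B and C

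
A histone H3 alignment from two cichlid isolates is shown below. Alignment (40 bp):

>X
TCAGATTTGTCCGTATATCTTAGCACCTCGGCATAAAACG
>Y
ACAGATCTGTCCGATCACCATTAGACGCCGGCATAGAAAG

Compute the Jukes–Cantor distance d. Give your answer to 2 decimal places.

0.47

The sequences differ at 14 of 40 sites, so p = 14/40 = 0.35.
d = −(3/4) ln(1 − 4p/3) = −0.75 ln(1 − 0.466667) = −0.75 ln(0.533333)
  = −0.75 × (-0.628609) = 0.471457 substitutions/site.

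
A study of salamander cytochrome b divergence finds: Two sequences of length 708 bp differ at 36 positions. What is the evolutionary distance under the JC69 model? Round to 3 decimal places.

p = 36/708 ≈ 0.050847.
d = −(3/4) ln(1 − 4p/3) = −0.75 ln(1 − 0.067796) = −0.75 ln(0.932204)
  = −0.75 × (-0.070204) = 0.052653 substitutions/site.

0.053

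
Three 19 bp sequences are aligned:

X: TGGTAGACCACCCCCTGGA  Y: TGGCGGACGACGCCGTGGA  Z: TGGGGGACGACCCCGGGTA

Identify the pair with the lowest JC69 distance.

X–Y: 5/19 differ, p = 0.263, d = 0.324.
X–Z: 6/19 differ, p = 0.316, d = 0.410.
Y–Z: 4/19 differ, p = 0.211, d = 0.247.
The smallest distance is between Y and Z.

Y and Z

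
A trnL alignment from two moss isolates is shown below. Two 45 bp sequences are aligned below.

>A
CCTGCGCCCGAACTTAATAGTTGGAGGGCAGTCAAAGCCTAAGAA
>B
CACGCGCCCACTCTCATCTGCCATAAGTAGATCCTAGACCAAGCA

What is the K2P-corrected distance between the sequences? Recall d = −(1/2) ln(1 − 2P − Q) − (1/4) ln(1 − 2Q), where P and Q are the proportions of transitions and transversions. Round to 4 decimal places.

Of 45 sites, 11 differences are transitions and 12 are transversions, so P = 11/45 ≈ 0.244444 and Q = 12/45 ≈ 0.266667.
Under the Kimura two-parameter model, d = −½ ln(1 − 2P − Q) − ¼ ln(1 − 2Q).
1 − 2P − Q = 0.244445, giving −½ ln(0.244445) = 0.704382.
1 − 2Q = 0.466666, giving −¼ ln(0.466666) = 0.190535.
d = 0.704382 + 0.190535 = 0.894917.

0.8949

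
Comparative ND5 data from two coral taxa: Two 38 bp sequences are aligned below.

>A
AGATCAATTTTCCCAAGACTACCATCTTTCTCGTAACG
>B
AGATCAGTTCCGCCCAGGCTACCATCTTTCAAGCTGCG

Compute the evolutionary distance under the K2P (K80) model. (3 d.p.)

0.373

Of 38 sites, 6 differences are transitions and 5 are transversions, so P = 6/38 ≈ 0.157895 and Q = 5/38 ≈ 0.131579.
Under the Kimura two-parameter model, d = −½ ln(1 − 2P − Q) − ¼ ln(1 − 2Q).
1 − 2P − Q = 0.552631, giving −½ ln(0.552631) = 0.296532.
1 − 2Q = 0.736842, giving −¼ ln(0.736842) = 0.076345.
d = 0.296532 + 0.076345 = 0.372877.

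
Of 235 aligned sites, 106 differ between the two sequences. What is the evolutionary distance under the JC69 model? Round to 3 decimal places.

0.690

p = 106/235 ≈ 0.451064.
d = −(3/4) ln(1 − 4p/3) = −0.75 ln(1 − 0.601419) = −0.75 ln(0.398581)
  = −0.75 × (-0.919845) = 0.689884 substitutions/site.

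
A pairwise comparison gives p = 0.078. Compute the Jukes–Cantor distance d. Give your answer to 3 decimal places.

d = −(3/4) ln(1 − 4p/3) = −0.75 ln(1 − 0.104) = −0.75 ln(0.896)
  = −0.75 × (-0.109815) = 0.082361 substitutions/site.

0.082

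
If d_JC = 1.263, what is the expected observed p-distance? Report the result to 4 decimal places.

p = (3/4)(1 − e^(−4d/3)) = 0.75 × (1 − e^(-1.684)) = 0.75 × (1 − 0.185630) = 0.610778.

0.6108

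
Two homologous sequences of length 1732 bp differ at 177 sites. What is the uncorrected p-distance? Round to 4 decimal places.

0.1022

p = 177/1732 = 0.102193… ≈ 0.1022 (to 4 d.p.).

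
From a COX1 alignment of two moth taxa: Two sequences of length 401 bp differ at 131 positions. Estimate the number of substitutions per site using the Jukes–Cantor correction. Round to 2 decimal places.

p = 131/401 ≈ 0.326683.
d = −(3/4) ln(1 − 4p/3) = −0.75 ln(1 − 0.435577) = −0.75 ln(0.564423)
  = −0.75 × (-0.571951) = 0.428963 substitutions/site.

0.43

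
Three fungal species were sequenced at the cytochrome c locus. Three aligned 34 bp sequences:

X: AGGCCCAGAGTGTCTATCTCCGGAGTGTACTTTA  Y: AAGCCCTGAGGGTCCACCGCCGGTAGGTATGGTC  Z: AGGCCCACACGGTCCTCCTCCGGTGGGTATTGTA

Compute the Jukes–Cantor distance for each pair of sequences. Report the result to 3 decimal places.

d(X,Y) = 0.535, d(X,Z) = 0.373, d(Y,Z) = 0.326

X–Y: 13/34 sites differ → p ≈ 0.382353, d = −0.75 ln(1 − 0.509804) = 0.534712 ≈ 0.535.
X–Z: 10/34 sites differ → p ≈ 0.294118, d = −0.75 ln(1 − 0.392157) = 0.373379 ≈ 0.373.
Y–Z: 9/34 sites differ → p ≈ 0.264706, d = −0.75 ln(1 − 0.352941) = 0.326488 ≈ 0.326.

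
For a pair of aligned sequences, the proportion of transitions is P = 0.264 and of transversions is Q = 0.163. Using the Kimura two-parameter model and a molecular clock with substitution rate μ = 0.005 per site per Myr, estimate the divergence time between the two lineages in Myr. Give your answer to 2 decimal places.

68.58

Under the Kimura two-parameter model, d = −½ ln(1 − 2P − Q) − ¼ ln(1 − 2Q).
1 − 2P − Q = 0.309, giving −½ ln(0.309) = 0.587207.
1 − 2Q = 0.674, giving −¼ ln(0.674) = 0.098631.
d = 0.587207 + 0.098631 = 0.685838.
Under a molecular clock d = 2μt, so t = d/(2μ) = 0.685838 / (2 × 0.005) = 68.58 Myr.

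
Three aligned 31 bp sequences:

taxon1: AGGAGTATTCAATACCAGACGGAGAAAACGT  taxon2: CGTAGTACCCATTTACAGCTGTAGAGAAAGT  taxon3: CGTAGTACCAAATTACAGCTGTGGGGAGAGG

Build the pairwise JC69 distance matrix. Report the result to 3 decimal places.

taxon1–taxon2: 12/31 sites differ → p ≈ 0.387097, d = −0.75 ln(1 − 0.516129) = 0.544453 ≈ 0.544.
taxon1–taxon3: 16/31 sites differ → p ≈ 0.516129, d = −0.75 ln(1 − 0.688172) = 0.873978 ≈ 0.874.
taxon2–taxon3: 6/31 sites differ → p ≈ 0.193548, d = −0.75 ln(1 − 0.258064) = 0.223869 ≈ 0.224.

d(taxon1,taxon2) = 0.544, d(taxon1,taxon3) = 0.874, d(taxon2,taxon3) = 0.224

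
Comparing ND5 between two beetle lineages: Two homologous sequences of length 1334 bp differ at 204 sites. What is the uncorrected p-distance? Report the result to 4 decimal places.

p = 204/1334 = 0.152923… ≈ 0.1529 (to 4 d.p.).

0.1529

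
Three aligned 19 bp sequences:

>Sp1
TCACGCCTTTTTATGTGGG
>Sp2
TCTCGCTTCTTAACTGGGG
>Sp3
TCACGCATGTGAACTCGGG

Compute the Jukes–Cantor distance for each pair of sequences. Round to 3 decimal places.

d(Sp1,Sp2) = 0.507, d(Sp1,Sp3) = 0.507, d(Sp2,Sp3) = 0.324

Sp1–Sp2: 7/19 sites differ → p ≈ 0.368421, d = −0.75 ln(1 − 0.491228) = 0.506816 ≈ 0.507.
Sp1–Sp3: 7/19 sites differ → p ≈ 0.368421, d = −0.75 ln(1 − 0.491228) = 0.506816 ≈ 0.507.
Sp2–Sp3: 5/19 sites differ → p ≈ 0.263158, d = −0.75 ln(1 − 0.350877) = 0.324100 ≈ 0.324.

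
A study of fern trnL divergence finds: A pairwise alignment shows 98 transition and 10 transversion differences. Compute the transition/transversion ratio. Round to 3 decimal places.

9.800

R = 98/10 = 9.800.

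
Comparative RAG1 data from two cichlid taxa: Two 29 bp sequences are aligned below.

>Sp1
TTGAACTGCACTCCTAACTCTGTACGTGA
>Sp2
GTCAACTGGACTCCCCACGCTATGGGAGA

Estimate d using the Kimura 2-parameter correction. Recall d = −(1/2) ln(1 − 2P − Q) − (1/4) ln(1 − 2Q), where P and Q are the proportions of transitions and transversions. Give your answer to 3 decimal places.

Of 29 sites, 3 differences are transitions and 7 are transversions, so P = 3/29 ≈ 0.103448 and Q = 7/29 ≈ 0.241379.
Under the Kimura two-parameter model, d = −½ ln(1 − 2P − Q) − ¼ ln(1 − 2Q).
1 − 2P − Q = 0.551725, giving −½ ln(0.551725) = 0.297353.
1 − 2Q = 0.517242, giving −¼ ln(0.517242) = 0.164811.
d = 0.297353 + 0.164811 = 0.462164.

0.462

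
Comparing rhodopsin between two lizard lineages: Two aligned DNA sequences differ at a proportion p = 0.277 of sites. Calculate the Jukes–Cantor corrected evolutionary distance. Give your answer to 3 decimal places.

0.346

d = −(3/4) ln(1 − 4p/3) = −0.75 ln(1 − 0.369333) = −0.75 ln(0.630667)
  = −0.75 × (-0.460977) = 0.345733 substitutions/site.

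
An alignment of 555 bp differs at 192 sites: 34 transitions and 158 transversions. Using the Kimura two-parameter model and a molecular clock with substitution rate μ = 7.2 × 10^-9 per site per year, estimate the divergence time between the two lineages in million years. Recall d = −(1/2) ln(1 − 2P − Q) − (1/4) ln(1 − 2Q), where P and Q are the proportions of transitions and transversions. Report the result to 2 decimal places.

P = 34/555 ≈ 0.061261 and Q = 158/555 ≈ 0.284685.
Under the Kimura two-parameter model, d = −½ ln(1 − 2P − Q) − ¼ ln(1 − 2Q).
1 − 2P − Q = 0.592793, giving −½ ln(0.592793) = 0.261455.
1 − 2Q = 0.43063, giving −¼ ln(0.43063) = 0.210627.
d = 0.261455 + 0.210627 = 0.472082.
Under a molecular clock d = 2μt, so t = d/(2μ) = 0.472082 / (2 × 7.2 × 10^-9) = 32.78 million years.

32.78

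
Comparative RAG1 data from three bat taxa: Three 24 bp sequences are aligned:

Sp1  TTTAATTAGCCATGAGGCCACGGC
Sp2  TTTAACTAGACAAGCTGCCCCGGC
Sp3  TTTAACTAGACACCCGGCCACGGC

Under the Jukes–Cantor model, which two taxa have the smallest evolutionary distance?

Sp2 and Sp3

Sp1–Sp2: 6/24 differ, p = 0.250, d = 0.304.
Sp1–Sp3: 5/24 differ, p = 0.208, d = 0.244.
Sp2–Sp3: 4/24 differ, p = 0.167, d = 0.188.
The smallest distance is between Sp2 and Sp3.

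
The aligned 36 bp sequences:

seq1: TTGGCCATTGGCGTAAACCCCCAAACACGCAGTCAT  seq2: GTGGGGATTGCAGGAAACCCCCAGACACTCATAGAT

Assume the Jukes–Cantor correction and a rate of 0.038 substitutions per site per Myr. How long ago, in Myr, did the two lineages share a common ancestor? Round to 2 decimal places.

5.16

The sequences differ at 11 of 36 sites, so p = 11/36 ≈ 0.305556.
d = −(3/4) ln(1 − 4p/3) = −0.75 ln(1 − 0.407408) = −0.75 ln(0.592592)
  = −0.75 × (-0.523249) = 0.392437 substitutions/site.
Under a molecular clock d = 2μt, so t = d/(2μ) = 0.392437 / (2 × 0.038) = 5.16 Myr.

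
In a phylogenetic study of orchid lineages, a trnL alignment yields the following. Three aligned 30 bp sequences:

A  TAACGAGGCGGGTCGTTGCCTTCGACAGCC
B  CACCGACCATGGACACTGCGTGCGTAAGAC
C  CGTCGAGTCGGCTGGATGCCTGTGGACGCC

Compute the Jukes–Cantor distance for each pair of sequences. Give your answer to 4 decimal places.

A–B: 14/30 sites differ → p ≈ 0.466667, d = −0.75 ln(1 − 0.622223) = 0.730088 ≈ 0.7301.
A–C: 12/30 sites differ → p = 0.4, d = −0.75 ln(1 − 0.533333) = 0.571605 ≈ 0.5716.
B–C: 16/30 sites differ → p ≈ 0.533333, d = −0.75 ln(1 − 0.711111) = 0.931285 ≈ 0.9313.

d(A,B) = 0.7301, d(A,C) = 0.5716, d(B,C) = 0.9313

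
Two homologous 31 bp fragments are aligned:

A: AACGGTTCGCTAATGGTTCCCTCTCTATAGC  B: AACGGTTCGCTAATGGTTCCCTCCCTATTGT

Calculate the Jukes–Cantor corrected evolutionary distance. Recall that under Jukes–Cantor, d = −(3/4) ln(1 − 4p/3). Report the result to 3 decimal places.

0.104

The sequences differ at 3 of 31 sites (24, 29, 31), so p = 3/31 ≈ 0.096774.
d = −(3/4) ln(1 − 4p/3) = −0.75 ln(1 − 0.129032) = −0.75 ln(0.870968)
  = −0.75 × (-0.138150) = 0.103613 substitutions/site.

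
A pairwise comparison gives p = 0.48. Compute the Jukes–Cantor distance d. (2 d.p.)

0.77

d = −(3/4) ln(1 − 4p/3) = −0.75 ln(1 − 0.64) = −0.75 ln(0.36)
  = −0.75 × (-1.021651) = 0.766238 substitutions/site.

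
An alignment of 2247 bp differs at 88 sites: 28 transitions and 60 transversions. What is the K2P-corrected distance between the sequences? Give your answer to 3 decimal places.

0.040

P = 28/2247 ≈ 0.012461 and Q = 60/2247 ≈ 0.026702.
Under the Kimura two-parameter model, d = −½ ln(1 − 2P − Q) − ¼ ln(1 − 2Q).
1 − 2P − Q = 0.948376, giving −½ ln(0.948376) = 0.026502.
1 − 2Q = 0.946596, giving −¼ ln(0.946596) = 0.013721.
d = 0.026502 + 0.013721 = 0.040223.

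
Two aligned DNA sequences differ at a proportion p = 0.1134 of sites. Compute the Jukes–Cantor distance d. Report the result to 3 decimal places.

d = −(3/4) ln(1 − 4p/3) = −0.75 ln(1 − 0.1512) = −0.75 ln(0.8488)
  = −0.75 × (-0.163932) = 0.122949 substitutions/site.

0.123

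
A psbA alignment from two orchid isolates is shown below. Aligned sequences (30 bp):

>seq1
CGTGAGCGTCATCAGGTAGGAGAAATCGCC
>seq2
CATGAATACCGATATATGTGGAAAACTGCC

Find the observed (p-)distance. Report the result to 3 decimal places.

The sequences differ at 16 of 30 positions.
p = 16/30 = 0.533333… ≈ 0.533 (to 3 d.p.).

0.533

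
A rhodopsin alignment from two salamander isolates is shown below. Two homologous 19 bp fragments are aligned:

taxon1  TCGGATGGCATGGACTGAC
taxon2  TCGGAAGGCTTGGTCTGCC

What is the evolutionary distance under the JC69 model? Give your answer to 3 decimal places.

The sequences differ at 4 of 19 sites (6, 10, 14, 18), so p = 4/19 ≈ 0.210526.
d = −(3/4) ln(1 − 4p/3) = −0.75 ln(1 − 0.280701) = −0.75 ln(0.719299)
  = −0.75 × (-0.329478) = 0.247109 substitutions/site.

0.247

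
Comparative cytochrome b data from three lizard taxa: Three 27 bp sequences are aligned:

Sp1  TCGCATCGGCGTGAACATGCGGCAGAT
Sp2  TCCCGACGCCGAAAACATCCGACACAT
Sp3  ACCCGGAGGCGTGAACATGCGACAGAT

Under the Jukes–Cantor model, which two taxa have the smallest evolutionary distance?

Sp1 and Sp3

Sp1–Sp2: 9/27 differ, p = 0.333, d = 0.441.
Sp1–Sp3: 6/27 differ, p = 0.222, d = 0.264.
Sp2–Sp3: 8/27 differ, p = 0.296, d = 0.377.
The smallest distance is between Sp1 and Sp3.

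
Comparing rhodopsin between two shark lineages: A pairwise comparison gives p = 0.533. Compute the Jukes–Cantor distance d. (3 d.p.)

d = −(3/4) ln(1 − 4p/3) = −0.75 ln(1 − 0.710667) = −0.75 ln(0.289333)
  = −0.75 × (-1.240177) = 0.930133 substitutions/site.

0.930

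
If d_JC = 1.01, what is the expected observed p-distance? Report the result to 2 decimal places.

p = (3/4)(1 − e^(−4d/3)) = 0.75 × (1 − e^(-1.346667)) = 0.75 × (1 − 0.260106) = 0.554921.

0.55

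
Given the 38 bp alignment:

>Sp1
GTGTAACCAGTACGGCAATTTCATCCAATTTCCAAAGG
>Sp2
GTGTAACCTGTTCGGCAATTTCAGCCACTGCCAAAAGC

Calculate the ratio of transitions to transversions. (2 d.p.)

0.14

Transitions are A↔G and C↔T; transversions are all other mismatches.
Transitions: 1. Transversions: 7.
R = 1/7 = 0.142857… ≈ 0.14 (to 2 d.p.).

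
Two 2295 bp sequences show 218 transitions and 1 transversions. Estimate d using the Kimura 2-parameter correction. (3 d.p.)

P = 218/2295 ≈ 0.094989 and Q = 1/2295 ≈ 0.000436.
Under the Kimura two-parameter model, d = −½ ln(1 − 2P − Q) − ¼ ln(1 − 2Q).
1 − 2P − Q = 0.809586, giving −½ ln(0.809586) = 0.105616.
1 − 2Q = 0.999128, giving −¼ ln(0.999128) = 0.000218.
d = 0.105616 + 0.000218 = 0.105834.

0.106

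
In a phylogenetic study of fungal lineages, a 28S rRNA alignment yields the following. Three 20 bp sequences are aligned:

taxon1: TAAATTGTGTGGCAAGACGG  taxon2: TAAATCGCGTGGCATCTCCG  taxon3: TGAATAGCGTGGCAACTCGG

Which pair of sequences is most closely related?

taxon1–taxon2: 6/20 differ, p = 0.300, d = 0.383.
taxon1–taxon3: 5/20 differ, p = 0.250, d = 0.304.
taxon2–taxon3: 4/20 differ, p = 0.200, d = 0.233.
The smallest distance is between taxon2 and taxon3.

taxon2 and taxon3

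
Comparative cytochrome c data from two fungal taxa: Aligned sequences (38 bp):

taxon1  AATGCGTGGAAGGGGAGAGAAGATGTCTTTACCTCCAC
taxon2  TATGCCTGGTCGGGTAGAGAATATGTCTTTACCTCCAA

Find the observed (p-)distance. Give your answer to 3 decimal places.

0.184

The sequences differ at 7 of 38 positions (sites 1, 6, 10, 11, 15, 22, 38).
p = 7/38 = 0.184210… ≈ 0.184 (to 3 d.p.).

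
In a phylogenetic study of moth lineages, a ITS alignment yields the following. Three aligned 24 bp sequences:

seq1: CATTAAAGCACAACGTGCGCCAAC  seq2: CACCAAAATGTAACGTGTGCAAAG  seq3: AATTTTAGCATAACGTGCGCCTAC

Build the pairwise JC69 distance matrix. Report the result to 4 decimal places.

seq1–seq2: 9/24 sites differ → p = 0.375, d = −0.75 ln(1 − 0.5) = 0.519860 ≈ 0.5199.
seq1–seq3: 5/24 sites differ → p ≈ 0.208333, d = −0.75 ln(1 − 0.277777) = 0.244066 ≈ 0.2441.
seq2–seq3: 12/24 sites differ → p = 0.5, d = −0.75 ln(1 − 0.666667) = 0.823960 ≈ 0.8240.

d(seq1,seq2) = 0.5199, d(seq1,seq3) = 0.2441, d(seq2,seq3) = 0.8240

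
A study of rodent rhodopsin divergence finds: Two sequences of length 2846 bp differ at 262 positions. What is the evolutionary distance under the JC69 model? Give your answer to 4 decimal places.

p = 262/2846 ≈ 0.092059.
d = −(3/4) ln(1 − 4p/3) = −0.75 ln(1 − 0.122745) = −0.75 ln(0.877255)
  = −0.75 × (-0.130958) = 0.098219 substitutions/site.

0.0982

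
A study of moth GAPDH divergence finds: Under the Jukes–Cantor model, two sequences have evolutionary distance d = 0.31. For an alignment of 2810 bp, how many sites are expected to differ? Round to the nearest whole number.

714

Invert JC69: p = (3/4)(1 − e^(−4d/3)) = 0.75 × (1 − e^(-0.413333)) = 0.75 × (1 − 0.661442) = 0.253919.
Expected differing sites = pL ≈ 0.253919 × 2810 = 713.51239 ≈ 714.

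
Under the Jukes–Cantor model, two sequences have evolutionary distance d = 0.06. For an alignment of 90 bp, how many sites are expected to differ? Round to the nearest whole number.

5

Invert JC69: p = (3/4)(1 − e^(−4d/3)) = 0.75 × (1 − e^(-0.08)) = 0.75 × (1 − 0.923116) = 0.057663.
Expected differing sites = pL ≈ 0.057663 × 90 = 5.18967 ≈ 5.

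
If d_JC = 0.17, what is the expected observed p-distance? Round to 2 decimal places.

0.15

p = (3/4)(1 − e^(−4d/3)) = 0.75 × (1 − e^(-0.226667)) = 0.75 × (1 − 0.797186) = 0.152111.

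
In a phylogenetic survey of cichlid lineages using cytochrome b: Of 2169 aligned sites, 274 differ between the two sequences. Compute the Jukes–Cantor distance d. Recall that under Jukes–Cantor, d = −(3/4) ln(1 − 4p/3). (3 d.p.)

p = 274/2169 ≈ 0.126325.
d = −(3/4) ln(1 − 4p/3) = −0.75 ln(1 − 0.168433) = −0.75 ln(0.831567)
  = −0.75 × (-0.184443) = 0.138332 substitutions/site.

0.138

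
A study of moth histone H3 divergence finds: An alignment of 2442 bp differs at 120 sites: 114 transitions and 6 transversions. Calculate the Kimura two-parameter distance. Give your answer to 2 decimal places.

P = 114/2442 ≈ 0.046683 and Q = 6/2442 ≈ 0.002457.
Under the Kimura two-parameter model, d = −½ ln(1 − 2P − Q) − ¼ ln(1 − 2Q).
1 − 2P − Q = 0.904177, giving −½ ln(0.904177) = 0.050365.
1 − 2Q = 0.995086, giving −¼ ln(0.995086) = 0.001232.
d = 0.050365 + 0.001232 = 0.051597.

0.05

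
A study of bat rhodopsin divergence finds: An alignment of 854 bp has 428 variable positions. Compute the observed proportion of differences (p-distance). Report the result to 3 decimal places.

p = 428/854 = 0.501170… ≈ 0.501 (to 3 d.p.).

0.501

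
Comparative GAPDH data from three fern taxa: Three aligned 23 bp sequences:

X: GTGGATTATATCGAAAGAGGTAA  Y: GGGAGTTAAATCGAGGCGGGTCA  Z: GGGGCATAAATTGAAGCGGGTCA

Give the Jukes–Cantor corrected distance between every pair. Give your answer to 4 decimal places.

d(X,Y) = 0.5532, d(X,Z) = 0.5532, d(Y,Z) = 0.2567

X–Y: 9/23 sites differ → p ≈ 0.391304, d = −0.75 ln(1 − 0.521739) = 0.553199 ≈ 0.5532.
X–Z: 9/23 sites differ → p ≈ 0.391304, d = −0.75 ln(1 − 0.521739) = 0.553199 ≈ 0.5532.
Y–Z: 5/23 sites differ → p ≈ 0.217391, d = −0.75 ln(1 − 0.289855) = 0.256715 ≈ 0.2567.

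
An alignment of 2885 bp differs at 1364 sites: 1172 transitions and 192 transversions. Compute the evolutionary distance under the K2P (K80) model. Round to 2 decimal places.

P = 1172/2885 ≈ 0.406239 and Q = 192/2885 ≈ 0.066551.
Under the Kimura two-parameter model, d = −½ ln(1 − 2P − Q) − ¼ ln(1 − 2Q).
1 − 2P − Q = 0.120971, giving −½ ln(0.120971) = 1.056102.
1 − 2Q = 0.866898, giving −¼ ln(0.866898) = 0.035708.
d = 1.056102 + 0.035708 = 1.091810.

1.09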